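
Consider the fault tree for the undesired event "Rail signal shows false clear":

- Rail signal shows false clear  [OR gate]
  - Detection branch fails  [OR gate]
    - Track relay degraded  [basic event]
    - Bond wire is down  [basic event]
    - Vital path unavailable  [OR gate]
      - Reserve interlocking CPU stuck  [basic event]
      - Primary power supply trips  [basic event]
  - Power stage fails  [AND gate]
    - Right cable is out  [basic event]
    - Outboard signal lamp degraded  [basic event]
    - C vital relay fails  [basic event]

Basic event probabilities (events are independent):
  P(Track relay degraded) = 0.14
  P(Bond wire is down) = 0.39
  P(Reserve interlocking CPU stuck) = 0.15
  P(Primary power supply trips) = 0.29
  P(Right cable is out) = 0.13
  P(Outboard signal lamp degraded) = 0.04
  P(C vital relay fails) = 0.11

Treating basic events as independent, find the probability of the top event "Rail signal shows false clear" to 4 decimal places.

P(Vital path unavailable) [OR] = 1 − (1−0.15) × (1−0.29) = 0.396500
P(Detection branch fails) [OR] = 1 − (1−0.14) × (1−0.39) × (1−0.396500) = 0.683404
P(Power stage fails) [AND] = 0.13 × 0.04 × 0.11 = 0.000572
P(Rail signal shows false clear) [OR] = 1 − (1−0.683404) × (1−0.000572) = 0.683585
Rounded to 4 decimal places: P(Rail signal shows false clear) ≈ 0.6836.

0.6836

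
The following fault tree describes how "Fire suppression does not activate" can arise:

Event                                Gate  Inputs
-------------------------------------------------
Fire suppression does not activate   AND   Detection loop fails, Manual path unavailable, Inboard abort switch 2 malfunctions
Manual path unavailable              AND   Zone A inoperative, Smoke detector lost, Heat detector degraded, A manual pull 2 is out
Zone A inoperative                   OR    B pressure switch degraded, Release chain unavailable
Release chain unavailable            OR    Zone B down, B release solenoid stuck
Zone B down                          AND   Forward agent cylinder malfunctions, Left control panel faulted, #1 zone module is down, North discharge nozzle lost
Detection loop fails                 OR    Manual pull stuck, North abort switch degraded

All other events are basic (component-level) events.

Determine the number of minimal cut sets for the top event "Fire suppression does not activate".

Detection loop fails [OR]: union of children's cut sets → 2 cut set(s).
Zone B down [AND]: one cut set from each child combined → 1 × 1 × 1 × 1 = 1 cut set(s).
Release chain unavailable [OR]: union of children's cut sets → 2 cut set(s).
Zone A inoperative [OR]: union of children's cut sets → 3 cut set(s).
Manual path unavailable [AND]: one cut set from each child combined → 3 × 1 × 1 × 1 = 3 cut set(s).
Fire suppression does not activate [AND]: one cut set from each child combined → 2 × 3 × 1 = 6 cut set(s).
Minimal cut sets: {A manual pull 2 is out, B pressure switch degraded, Heat detector degraded, Inboard abort switch 2 malfunctions, Manual pull stuck, Smoke detector lost}; {#1 zone module is down, A manual pull 2 is out, Forward agent cylinder malfunctions, Heat detector degraded, Inboard abort switch 2 malfunctions, Left control panel faulted, Manual pull stuck, North discharge nozzle lost, Smoke detector lost}; {A manual pull 2 is out, B release solenoid stuck, Heat detector degraded, Inboard abort switch 2 malfunctions, Manual pull stuck, Smoke detector lost}; {A manual pull 2 is out, B pressure switch degraded, Heat detector degraded, Inboard abort switch 2 malfunctions, North abort switch degraded, Smoke detector lost}; {#1 zone module is down, A manual pull 2 is out, Forward agent cylinder malfunctions, Heat detector degraded, Inboard abort switch 2 malfunctions, Left control panel faulted, North abort switch degraded, North discharge nozzle lost, Smoke detector lost}; {A manual pull 2 is out, B release solenoid stuck, Heat detector degraded, Inboard abort switch 2 malfunctions, North abort switch degraded, Smoke detector lost}.

6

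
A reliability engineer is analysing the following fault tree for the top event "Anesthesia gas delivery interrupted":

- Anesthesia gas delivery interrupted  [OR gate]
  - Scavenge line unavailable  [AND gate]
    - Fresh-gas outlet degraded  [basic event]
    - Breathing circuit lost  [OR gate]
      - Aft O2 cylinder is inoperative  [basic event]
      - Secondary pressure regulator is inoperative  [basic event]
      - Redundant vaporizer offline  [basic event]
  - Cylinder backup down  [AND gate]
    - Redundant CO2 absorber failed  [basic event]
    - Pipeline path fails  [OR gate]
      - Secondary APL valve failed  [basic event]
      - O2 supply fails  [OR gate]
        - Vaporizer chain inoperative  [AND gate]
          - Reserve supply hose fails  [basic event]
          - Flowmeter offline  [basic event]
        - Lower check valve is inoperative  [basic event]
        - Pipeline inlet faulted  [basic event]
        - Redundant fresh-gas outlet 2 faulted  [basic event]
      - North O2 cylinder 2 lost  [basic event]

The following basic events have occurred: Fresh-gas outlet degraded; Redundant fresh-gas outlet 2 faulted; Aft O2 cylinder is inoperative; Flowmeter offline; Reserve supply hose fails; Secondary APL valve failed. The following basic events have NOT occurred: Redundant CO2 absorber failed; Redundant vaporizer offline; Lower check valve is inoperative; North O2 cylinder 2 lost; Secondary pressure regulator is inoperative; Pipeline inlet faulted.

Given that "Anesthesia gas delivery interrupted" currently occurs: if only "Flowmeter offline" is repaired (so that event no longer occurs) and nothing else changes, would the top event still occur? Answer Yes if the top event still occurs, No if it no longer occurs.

Yes

Counterfactual: set "Flowmeter offline" to not occurred.
Breathing circuit lost [OR]: Aft O2 cylinder is inoperative=occurs, Secondary pressure regulator is inoperative=not, Redundant vaporizer offline=not → at least one input occurs → occurs.
Scavenge line unavailable [AND]: Fresh-gas outlet degraded=occurs, Breathing circuit lost=occurs → all inputs occur → occurs.
Vaporizer chain inoperative [AND]: Reserve supply hose fails=occurs, Flowmeter offline=not → not all inputs occur → does not occur.
O2 supply fails [OR]: Vaporizer chain inoperative=not, Lower check valve is inoperative=not, Pipeline inlet faulted=not, Redundant fresh-gas outlet 2 faulted=occurs → at least one input occurs → occurs.
Pipeline path fails [OR]: Secondary APL valve failed=occurs, O2 supply fails=occurs, North O2 cylinder 2 lost=not → at least one input occurs → occurs.
Cylinder backup down [AND]: Redundant CO2 absorber failed=not, Pipeline path fails=occurs → not all inputs occur → does not occur.
Anesthesia gas delivery interrupted [OR]: Scavenge line unavailable=occurs, Cylinder backup down=not → at least one input occurs → occurs.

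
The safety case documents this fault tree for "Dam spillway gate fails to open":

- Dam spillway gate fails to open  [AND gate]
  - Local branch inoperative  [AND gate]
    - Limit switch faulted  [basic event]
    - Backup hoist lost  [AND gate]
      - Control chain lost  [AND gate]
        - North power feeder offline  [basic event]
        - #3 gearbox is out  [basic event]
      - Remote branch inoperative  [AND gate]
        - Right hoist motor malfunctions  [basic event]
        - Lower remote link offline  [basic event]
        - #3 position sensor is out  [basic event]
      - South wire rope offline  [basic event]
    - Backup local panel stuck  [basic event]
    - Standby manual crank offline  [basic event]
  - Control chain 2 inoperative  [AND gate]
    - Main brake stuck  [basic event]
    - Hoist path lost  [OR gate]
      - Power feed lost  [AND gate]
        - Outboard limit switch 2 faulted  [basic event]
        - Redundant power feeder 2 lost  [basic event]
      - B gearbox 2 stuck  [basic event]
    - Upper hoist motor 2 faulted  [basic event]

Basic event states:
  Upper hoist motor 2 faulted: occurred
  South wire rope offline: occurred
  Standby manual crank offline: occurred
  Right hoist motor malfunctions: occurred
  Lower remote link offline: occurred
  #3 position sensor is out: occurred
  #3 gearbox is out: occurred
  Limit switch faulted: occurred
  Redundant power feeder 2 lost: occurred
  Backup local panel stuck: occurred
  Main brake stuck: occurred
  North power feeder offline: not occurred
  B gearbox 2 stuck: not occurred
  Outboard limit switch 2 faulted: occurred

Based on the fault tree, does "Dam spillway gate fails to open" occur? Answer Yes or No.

Control chain lost [AND]: North power feeder offline=not, #3 gearbox is out=occurs → not all inputs occur → does not occur.
Remote branch inoperative [AND]: Right hoist motor malfunctions=occurs, Lower remote link offline=occurs, #3 position sensor is out=occurs → all inputs occur → occurs.
Backup hoist lost [AND]: Control chain lost=not, Remote branch inoperative=occurs, South wire rope offline=occurs → not all inputs occur → does not occur.
Local branch inoperative [AND]: Limit switch faulted=occurs, Backup hoist lost=not, Backup local panel stuck=occurs, Standby manual crank offline=occurs → not all inputs occur → does not occur.
Power feed lost [AND]: Outboard limit switch 2 faulted=occurs, Redundant power feeder 2 lost=occurs → all inputs occur → occurs.
Hoist path lost [OR]: Power feed lost=occurs, B gearbox 2 stuck=not → at least one input occurs → occurs.
Control chain 2 inoperative [AND]: Main brake stuck=occurs, Hoist path lost=occurs, Upper hoist motor 2 faulted=occurs → all inputs occur → occurs.
Dam spillway gate fails to open [AND]: Local branch inoperative=not, Control chain 2 inoperative=occurs → not all inputs occur → does not occur.

No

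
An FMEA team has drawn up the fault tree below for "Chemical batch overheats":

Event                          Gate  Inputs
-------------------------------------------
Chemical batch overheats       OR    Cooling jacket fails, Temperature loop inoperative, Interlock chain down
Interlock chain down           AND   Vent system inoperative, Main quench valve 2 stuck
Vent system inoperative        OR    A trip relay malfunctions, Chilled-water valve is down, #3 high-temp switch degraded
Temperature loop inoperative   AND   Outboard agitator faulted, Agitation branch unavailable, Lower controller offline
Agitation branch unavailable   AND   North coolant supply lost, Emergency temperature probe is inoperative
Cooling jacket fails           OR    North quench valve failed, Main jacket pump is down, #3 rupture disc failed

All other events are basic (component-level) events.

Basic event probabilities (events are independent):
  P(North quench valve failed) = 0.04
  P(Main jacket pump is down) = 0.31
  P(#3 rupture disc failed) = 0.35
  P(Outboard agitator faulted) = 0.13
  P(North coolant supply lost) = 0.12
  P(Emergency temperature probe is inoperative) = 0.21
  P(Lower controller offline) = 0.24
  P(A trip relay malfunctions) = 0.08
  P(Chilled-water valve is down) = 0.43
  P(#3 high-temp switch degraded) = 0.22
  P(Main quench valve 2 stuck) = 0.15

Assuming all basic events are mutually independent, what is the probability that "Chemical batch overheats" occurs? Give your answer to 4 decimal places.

P(Cooling jacket fails) [OR] = 1 − (1−0.04) × (1−0.31) × (1−0.35) = 0.569440
P(Agitation branch unavailable) [AND] = 0.12 × 0.21 = 0.025200
P(Temperature loop inoperative) [AND] = 0.13 × 0.025200 × 0.24 = 0.000786
P(Vent system inoperative) [OR] = 1 − (1−0.08) × (1−0.43) × (1−0.22) = 0.590968
P(Interlock chain down) [AND] = 0.590968 × 0.15 = 0.088645
P(Chemical batch overheats) [OR] = 1 − (1−0.569440) × (1−0.000786) × (1−0.088645) = 0.607915
Rounded to 4 decimal places: P(Chemical batch overheats) ≈ 0.6079.

0.6079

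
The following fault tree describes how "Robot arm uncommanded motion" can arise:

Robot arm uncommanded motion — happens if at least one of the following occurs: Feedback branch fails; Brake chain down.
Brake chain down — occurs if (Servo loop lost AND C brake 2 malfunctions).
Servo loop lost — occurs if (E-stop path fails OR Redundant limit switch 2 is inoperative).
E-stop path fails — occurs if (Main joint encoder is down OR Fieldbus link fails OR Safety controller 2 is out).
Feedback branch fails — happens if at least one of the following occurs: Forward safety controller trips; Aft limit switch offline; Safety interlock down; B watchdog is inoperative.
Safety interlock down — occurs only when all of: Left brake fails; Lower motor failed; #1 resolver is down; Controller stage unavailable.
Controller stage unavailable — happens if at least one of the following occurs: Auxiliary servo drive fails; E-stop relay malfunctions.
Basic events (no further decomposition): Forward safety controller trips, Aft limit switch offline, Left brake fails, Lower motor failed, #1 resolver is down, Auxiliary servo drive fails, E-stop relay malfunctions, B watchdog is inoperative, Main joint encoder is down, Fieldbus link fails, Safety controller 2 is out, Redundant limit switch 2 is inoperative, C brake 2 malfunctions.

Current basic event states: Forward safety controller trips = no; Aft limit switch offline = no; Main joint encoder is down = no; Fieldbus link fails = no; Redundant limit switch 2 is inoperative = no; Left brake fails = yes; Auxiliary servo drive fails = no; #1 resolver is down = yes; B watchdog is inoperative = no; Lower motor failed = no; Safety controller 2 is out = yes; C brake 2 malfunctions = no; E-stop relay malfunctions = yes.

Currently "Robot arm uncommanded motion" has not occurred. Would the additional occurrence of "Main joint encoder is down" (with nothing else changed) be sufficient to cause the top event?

Counterfactual: set "Main joint encoder is down" to occurred.
Controller stage unavailable [OR]: Auxiliary servo drive fails=not, E-stop relay malfunctions=occurs → at least one input occurs → occurs.
Safety interlock down [AND]: Left brake fails=occurs, Lower motor failed=not, #1 resolver is down=occurs, Controller stage unavailable=occurs → not all inputs occur → does not occur.
Feedback branch fails [OR]: Forward safety controller trips=not, Aft limit switch offline=not, Safety interlock down=not, B watchdog is inoperative=not → no input occurs → does not occur.
E-stop path fails [OR]: Main joint encoder is down=occurs, Fieldbus link fails=not, Safety controller 2 is out=occurs → at least one input occurs → occurs.
Servo loop lost [OR]: E-stop path fails=occurs, Redundant limit switch 2 is inoperative=not → at least one input occurs → occurs.
Brake chain down [AND]: Servo loop lost=occurs, C brake 2 malfunctions=not → not all inputs occur → does not occur.
Robot arm uncommanded motion [OR]: Feedback branch fails=not, Brake chain down=not → no input occurs → does not occur.

No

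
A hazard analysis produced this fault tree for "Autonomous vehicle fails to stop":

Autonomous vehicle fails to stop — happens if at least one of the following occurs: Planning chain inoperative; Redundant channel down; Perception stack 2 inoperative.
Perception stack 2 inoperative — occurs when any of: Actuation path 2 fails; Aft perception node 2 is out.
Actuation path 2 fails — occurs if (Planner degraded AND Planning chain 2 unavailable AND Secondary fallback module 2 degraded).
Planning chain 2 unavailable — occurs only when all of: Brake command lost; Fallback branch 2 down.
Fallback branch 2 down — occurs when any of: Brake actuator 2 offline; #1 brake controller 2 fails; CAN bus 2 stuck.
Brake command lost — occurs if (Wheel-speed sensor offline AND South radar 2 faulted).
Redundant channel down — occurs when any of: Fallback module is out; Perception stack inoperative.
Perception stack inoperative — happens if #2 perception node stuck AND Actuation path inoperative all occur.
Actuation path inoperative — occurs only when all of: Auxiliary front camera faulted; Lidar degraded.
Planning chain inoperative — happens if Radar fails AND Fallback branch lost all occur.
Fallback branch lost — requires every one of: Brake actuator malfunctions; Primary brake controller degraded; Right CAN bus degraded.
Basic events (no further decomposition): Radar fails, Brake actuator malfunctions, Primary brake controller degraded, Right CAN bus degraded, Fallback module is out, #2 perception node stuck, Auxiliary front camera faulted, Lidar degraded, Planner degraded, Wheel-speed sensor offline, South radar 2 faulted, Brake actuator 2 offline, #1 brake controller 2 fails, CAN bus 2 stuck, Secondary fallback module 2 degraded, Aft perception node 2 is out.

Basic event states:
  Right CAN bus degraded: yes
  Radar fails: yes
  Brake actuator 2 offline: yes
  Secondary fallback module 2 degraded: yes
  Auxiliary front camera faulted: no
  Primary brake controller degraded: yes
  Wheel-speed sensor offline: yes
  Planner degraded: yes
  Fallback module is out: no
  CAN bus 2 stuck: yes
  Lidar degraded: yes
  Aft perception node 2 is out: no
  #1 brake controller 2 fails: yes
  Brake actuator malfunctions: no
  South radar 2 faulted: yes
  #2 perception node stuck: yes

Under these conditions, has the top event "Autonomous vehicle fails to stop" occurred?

Fallback branch lost [AND]: Brake actuator malfunctions=not, Primary brake controller degraded=occurs, Right CAN bus degraded=occurs → not all inputs occur → does not occur.
Planning chain inoperative [AND]: Radar fails=occurs, Fallback branch lost=not → not all inputs occur → does not occur.
Actuation path inoperative [AND]: Auxiliary front camera faulted=not, Lidar degraded=occurs → not all inputs occur → does not occur.
Perception stack inoperative [AND]: #2 perception node stuck=occurs, Actuation path inoperative=not → not all inputs occur → does not occur.
Redundant channel down [OR]: Fallback module is out=not, Perception stack inoperative=not → no input occurs → does not occur.
Brake command lost [AND]: Wheel-speed sensor offline=occurs, South radar 2 faulted=occurs → all inputs occur → occurs.
Fallback branch 2 down [OR]: Brake actuator 2 offline=occurs, #1 brake controller 2 fails=occurs, CAN bus 2 stuck=occurs → at least one input occurs → occurs.
Planning chain 2 unavailable [AND]: Brake command lost=occurs, Fallback branch 2 down=occurs → all inputs occur → occurs.
Actuation path 2 fails [AND]: Planner degraded=occurs, Planning chain 2 unavailable=occurs, Secondary fallback module 2 degraded=occurs → all inputs occur → occurs.
Perception stack 2 inoperative [OR]: Actuation path 2 fails=occurs, Aft perception node 2 is out=not → at least one input occurs → occurs.
Autonomous vehicle fails to stop [OR]: Planning chain inoperative=not, Redundant channel down=not, Perception stack 2 inoperative=occurs → at least one input occurs → occurs.

Yes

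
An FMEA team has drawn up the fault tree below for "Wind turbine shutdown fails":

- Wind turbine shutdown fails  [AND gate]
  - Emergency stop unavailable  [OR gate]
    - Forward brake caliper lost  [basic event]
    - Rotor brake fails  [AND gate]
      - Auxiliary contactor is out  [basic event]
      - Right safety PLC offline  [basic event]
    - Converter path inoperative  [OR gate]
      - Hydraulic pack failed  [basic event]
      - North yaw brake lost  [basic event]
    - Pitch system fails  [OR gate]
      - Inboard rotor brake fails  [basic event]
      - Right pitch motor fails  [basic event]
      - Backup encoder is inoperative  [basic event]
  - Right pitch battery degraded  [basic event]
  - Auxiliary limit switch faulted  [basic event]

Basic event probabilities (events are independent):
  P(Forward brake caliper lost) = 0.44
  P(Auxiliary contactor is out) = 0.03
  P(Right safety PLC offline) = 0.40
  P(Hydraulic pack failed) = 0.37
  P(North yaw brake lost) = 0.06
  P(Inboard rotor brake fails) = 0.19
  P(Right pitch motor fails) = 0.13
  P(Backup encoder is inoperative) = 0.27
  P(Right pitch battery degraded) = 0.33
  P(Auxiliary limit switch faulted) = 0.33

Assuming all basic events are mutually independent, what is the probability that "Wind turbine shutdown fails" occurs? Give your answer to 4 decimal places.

P(Rotor brake fails) [AND] = 0.03 × 0.40 = 0.012000
P(Converter path inoperative) [OR] = 1 − (1−0.37) × (1−0.06) = 0.407800
P(Pitch system fails) [OR] = 1 − (1−0.19) × (1−0.13) × (1−0.27) = 0.485569
P(Emergency stop unavailable) [OR] = 1 − (1−0.44) × (1−0.012000) × (1−0.407800) × (1−0.485569) = 0.831445
P(Wind turbine shutdown fails) [AND] = 0.831445 × 0.33 × 0.33 = 0.090544
Rounded to 4 decimal places: P(Wind turbine shutdown fails) ≈ 0.0905.

0.0905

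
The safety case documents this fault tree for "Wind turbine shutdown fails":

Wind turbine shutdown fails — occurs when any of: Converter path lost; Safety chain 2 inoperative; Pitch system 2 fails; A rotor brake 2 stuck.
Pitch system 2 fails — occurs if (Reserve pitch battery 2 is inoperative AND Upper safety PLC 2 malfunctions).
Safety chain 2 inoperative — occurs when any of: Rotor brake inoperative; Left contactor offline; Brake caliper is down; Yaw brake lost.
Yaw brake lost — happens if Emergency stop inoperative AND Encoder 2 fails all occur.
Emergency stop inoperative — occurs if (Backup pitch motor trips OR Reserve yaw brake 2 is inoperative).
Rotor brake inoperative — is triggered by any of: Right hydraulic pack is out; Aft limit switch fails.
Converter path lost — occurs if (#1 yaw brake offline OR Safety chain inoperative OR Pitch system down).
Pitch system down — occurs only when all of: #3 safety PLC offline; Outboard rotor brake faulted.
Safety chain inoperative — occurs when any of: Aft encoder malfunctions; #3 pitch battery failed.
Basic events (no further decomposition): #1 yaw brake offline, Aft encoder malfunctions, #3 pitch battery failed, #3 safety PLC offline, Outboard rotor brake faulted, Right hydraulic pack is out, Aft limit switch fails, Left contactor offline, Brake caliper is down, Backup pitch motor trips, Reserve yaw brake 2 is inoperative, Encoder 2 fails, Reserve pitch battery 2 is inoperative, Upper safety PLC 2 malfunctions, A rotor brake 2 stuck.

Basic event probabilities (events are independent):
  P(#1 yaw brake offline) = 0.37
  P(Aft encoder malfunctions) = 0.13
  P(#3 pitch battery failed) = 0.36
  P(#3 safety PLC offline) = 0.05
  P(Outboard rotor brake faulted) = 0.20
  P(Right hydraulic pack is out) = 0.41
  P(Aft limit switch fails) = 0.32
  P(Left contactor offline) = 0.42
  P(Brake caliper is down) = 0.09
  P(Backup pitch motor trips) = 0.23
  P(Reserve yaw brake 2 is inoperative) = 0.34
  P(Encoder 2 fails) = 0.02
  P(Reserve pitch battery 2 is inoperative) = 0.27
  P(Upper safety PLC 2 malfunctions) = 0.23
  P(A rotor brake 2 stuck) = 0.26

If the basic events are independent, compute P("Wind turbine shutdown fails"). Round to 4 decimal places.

P(Safety chain inoperative) [OR] = 1 − (1−0.13) × (1−0.36) = 0.443200
P(Pitch system down) [AND] = 0.05 × 0.20 = 0.010000
P(Converter path lost) [OR] = 1 − (1−0.37) × (1−0.443200) × (1−0.010000) = 0.652724
P(Rotor brake inoperative) [OR] = 1 − (1−0.41) × (1−0.32) = 0.598800
P(Emergency stop inoperative) [OR] = 1 − (1−0.23) × (1−0.34) = 0.491800
P(Yaw brake lost) [AND] = 0.491800 × 0.02 = 0.009836
P(Safety chain 2 inoperative) [OR] = 1 − (1−0.598800) × (1−0.42) × (1−0.09) × (1−0.009836) = 0.790329
P(Pitch system 2 fails) [AND] = 0.27 × 0.23 = 0.062100
P(Wind turbine shutdown fails) [OR] = 1 − (1−0.652724) × (1−0.790329) × (1−0.062100) × (1−0.26) = 0.949464
Rounded to 4 decimal places: P(Wind turbine shutdown fails) ≈ 0.9495.

0.9495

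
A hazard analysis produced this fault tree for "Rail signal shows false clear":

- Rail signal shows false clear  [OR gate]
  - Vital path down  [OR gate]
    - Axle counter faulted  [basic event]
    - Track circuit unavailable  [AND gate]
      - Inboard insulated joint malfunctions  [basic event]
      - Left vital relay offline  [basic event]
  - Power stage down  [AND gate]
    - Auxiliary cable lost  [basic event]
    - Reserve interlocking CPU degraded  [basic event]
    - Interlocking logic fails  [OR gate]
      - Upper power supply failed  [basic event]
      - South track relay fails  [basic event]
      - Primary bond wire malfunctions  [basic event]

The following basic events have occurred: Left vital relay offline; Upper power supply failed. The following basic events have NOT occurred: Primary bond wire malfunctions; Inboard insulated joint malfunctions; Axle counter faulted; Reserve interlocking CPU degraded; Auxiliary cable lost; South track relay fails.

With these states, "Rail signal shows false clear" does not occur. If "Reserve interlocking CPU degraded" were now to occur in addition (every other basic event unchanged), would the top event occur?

No

Counterfactual: set "Reserve interlocking CPU degraded" to occurred.
Track circuit unavailable [AND]: Inboard insulated joint malfunctions=not, Left vital relay offline=occurs → not all inputs occur → does not occur.
Vital path down [OR]: Axle counter faulted=not, Track circuit unavailable=not → no input occurs → does not occur.
Interlocking logic fails [OR]: Upper power supply failed=occurs, South track relay fails=not, Primary bond wire malfunctions=not → at least one input occurs → occurs.
Power stage down [AND]: Auxiliary cable lost=not, Reserve interlocking CPU degraded=occurs, Interlocking logic fails=occurs → not all inputs occur → does not occur.
Rail signal shows false clear [OR]: Vital path down=not, Power stage down=not → no input occurs → does not occur.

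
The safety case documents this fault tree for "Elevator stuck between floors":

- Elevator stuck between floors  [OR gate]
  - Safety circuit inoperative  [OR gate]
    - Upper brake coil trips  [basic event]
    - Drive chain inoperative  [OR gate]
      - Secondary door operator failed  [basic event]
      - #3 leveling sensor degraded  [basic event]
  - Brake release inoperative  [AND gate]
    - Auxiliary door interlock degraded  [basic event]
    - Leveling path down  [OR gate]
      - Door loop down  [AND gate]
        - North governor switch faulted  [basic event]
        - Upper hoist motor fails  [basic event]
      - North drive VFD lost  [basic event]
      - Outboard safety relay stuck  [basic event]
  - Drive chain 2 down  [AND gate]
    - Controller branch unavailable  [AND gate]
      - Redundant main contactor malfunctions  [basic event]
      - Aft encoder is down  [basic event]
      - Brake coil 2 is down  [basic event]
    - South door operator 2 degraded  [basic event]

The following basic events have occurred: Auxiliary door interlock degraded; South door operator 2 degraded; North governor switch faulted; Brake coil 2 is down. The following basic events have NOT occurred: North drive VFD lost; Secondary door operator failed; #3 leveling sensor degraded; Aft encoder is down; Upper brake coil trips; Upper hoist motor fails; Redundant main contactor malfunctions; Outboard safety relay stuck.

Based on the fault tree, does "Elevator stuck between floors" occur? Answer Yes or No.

No

Drive chain inoperative [OR]: Secondary door operator failed=not, #3 leveling sensor degraded=not → no input occurs → does not occur.
Safety circuit inoperative [OR]: Upper brake coil trips=not, Drive chain inoperative=not → no input occurs → does not occur.
Door loop down [AND]: North governor switch faulted=occurs, Upper hoist motor fails=not → not all inputs occur → does not occur.
Leveling path down [OR]: Door loop down=not, North drive VFD lost=not, Outboard safety relay stuck=not → no input occurs → does not occur.
Brake release inoperative [AND]: Auxiliary door interlock degraded=occurs, Leveling path down=not → not all inputs occur → does not occur.
Controller branch unavailable [AND]: Redundant main contactor malfunctions=not, Aft encoder is down=not, Brake coil 2 is down=occurs → not all inputs occur → does not occur.
Drive chain 2 down [AND]: Controller branch unavailable=not, South door operator 2 degraded=occurs → not all inputs occur → does not occur.
Elevator stuck between floors [OR]: Safety circuit inoperative=not, Brake release inoperative=not, Drive chain 2 down=not → no input occurs → does not occur.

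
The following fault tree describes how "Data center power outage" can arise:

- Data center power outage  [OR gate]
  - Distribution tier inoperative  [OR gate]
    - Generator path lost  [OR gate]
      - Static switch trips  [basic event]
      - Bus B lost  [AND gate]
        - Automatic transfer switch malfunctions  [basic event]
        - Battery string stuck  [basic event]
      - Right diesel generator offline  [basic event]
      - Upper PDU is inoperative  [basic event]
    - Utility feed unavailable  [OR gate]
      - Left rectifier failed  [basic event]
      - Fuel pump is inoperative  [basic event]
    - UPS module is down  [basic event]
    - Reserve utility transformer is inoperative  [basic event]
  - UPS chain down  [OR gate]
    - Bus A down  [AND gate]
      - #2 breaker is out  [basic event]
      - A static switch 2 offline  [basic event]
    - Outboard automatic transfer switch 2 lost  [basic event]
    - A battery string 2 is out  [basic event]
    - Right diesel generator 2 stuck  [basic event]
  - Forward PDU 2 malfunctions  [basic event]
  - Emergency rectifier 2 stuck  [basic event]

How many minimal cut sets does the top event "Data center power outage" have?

14

Bus B lost [AND]: one cut set from each child combined → 1 × 1 = 1 cut set(s).
Generator path lost [OR]: union of children's cut sets → 4 cut set(s).
Utility feed unavailable [OR]: union of children's cut sets → 2 cut set(s).
Distribution tier inoperative [OR]: union of children's cut sets → 8 cut set(s).
Bus A down [AND]: one cut set from each child combined → 1 × 1 = 1 cut set(s).
UPS chain down [OR]: union of children's cut sets → 4 cut set(s).
Data center power outage [OR]: union of children's cut sets → 14 cut set(s).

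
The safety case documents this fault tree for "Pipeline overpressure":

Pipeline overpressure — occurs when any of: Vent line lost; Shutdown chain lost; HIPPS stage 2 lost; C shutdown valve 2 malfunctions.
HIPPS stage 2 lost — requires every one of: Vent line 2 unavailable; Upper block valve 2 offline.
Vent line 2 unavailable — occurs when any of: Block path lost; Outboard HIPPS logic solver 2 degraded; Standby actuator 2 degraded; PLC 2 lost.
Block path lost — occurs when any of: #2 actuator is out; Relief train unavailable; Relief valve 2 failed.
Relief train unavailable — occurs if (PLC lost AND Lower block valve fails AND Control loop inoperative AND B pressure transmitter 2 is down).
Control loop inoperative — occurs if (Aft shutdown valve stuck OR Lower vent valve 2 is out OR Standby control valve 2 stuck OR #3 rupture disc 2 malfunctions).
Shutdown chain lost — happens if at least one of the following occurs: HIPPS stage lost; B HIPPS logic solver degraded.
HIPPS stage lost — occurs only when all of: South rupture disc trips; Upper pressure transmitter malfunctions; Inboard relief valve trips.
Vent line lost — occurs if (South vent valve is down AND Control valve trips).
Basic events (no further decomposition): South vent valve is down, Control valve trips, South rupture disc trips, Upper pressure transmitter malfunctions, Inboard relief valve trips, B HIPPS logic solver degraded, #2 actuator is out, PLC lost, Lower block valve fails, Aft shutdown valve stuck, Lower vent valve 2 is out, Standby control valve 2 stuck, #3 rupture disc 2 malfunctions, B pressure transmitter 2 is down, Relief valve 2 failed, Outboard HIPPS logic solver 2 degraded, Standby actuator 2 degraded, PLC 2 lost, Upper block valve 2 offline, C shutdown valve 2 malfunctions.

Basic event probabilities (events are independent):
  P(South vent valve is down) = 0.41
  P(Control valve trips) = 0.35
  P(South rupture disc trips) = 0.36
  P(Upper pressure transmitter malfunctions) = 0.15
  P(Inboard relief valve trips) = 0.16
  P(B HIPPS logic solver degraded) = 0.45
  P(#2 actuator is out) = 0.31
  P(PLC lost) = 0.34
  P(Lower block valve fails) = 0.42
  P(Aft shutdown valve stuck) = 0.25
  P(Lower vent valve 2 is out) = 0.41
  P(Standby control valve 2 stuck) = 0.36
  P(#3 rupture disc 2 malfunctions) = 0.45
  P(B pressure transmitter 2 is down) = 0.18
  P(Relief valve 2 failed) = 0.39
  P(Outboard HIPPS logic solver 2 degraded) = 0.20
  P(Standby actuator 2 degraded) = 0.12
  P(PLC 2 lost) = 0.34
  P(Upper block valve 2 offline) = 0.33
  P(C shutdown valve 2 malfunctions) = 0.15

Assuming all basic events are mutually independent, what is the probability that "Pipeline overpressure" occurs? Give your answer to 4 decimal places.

P(Vent line lost) [AND] = 0.41 × 0.35 = 0.143500
P(HIPPS stage lost) [AND] = 0.36 × 0.15 × 0.16 = 0.008640
P(Shutdown chain lost) [OR] = 1 − (1−0.008640) × (1−0.45) = 0.454752
P(Control loop inoperative) [OR] = 1 − (1−0.25) × (1−0.41) × (1−0.36) × (1−0.45) = 0.844240
P(Relief train unavailable) [AND] = 0.34 × 0.42 × 0.844240 × 0.18 = 0.021700
P(Block path lost) [OR] = 1 − (1−0.31) × (1−0.021700) × (1−0.39) = 0.588234
P(Vent line 2 unavailable) [OR] = 1 − (1−0.588234) × (1−0.20) × (1−0.12) × (1−0.34) = 0.808677
P(HIPPS stage 2 lost) [AND] = 0.808677 × 0.33 = 0.266863
P(Pipeline overpressure) [OR] = 1 − (1−0.143500) × (1−0.454752) × (1−0.266863) × (1−0.15) = 0.708978
Rounded to 4 decimal places: P(Pipeline overpressure) ≈ 0.7090.

0.7090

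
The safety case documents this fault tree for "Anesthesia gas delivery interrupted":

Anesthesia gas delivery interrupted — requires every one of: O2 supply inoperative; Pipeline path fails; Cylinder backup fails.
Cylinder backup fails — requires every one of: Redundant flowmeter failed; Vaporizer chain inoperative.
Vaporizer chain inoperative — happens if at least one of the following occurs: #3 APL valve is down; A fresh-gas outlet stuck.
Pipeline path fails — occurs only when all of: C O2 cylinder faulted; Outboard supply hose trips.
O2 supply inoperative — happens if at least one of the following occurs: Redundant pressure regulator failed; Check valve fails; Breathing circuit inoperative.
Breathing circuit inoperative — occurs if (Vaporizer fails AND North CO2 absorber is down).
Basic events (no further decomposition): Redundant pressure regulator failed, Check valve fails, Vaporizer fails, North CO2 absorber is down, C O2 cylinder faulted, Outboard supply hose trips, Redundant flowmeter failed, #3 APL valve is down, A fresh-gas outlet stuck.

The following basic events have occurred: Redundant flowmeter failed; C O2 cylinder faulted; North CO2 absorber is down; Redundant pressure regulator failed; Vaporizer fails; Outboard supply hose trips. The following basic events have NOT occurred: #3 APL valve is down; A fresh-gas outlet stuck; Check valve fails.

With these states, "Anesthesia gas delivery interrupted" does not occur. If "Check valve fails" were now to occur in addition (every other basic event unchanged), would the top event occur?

Counterfactual: set "Check valve fails" to occurred.
Breathing circuit inoperative [AND]: Vaporizer fails=occurs, North CO2 absorber is down=occurs → all inputs occur → occurs.
O2 supply inoperative [OR]: Redundant pressure regulator failed=occurs, Check valve fails=occurs, Breathing circuit inoperative=occurs → at least one input occurs → occurs.
Pipeline path fails [AND]: C O2 cylinder faulted=occurs, Outboard supply hose trips=occurs → all inputs occur → occurs.
Vaporizer chain inoperative [OR]: #3 APL valve is down=not, A fresh-gas outlet stuck=not → no input occurs → does not occur.
Cylinder backup fails [AND]: Redundant flowmeter failed=occurs, Vaporizer chain inoperative=not → not all inputs occur → does not occur.
Anesthesia gas delivery interrupted [AND]: O2 supply inoperative=occurs, Pipeline path fails=occurs, Cylinder backup fails=not → not all inputs occur → does not occur.

No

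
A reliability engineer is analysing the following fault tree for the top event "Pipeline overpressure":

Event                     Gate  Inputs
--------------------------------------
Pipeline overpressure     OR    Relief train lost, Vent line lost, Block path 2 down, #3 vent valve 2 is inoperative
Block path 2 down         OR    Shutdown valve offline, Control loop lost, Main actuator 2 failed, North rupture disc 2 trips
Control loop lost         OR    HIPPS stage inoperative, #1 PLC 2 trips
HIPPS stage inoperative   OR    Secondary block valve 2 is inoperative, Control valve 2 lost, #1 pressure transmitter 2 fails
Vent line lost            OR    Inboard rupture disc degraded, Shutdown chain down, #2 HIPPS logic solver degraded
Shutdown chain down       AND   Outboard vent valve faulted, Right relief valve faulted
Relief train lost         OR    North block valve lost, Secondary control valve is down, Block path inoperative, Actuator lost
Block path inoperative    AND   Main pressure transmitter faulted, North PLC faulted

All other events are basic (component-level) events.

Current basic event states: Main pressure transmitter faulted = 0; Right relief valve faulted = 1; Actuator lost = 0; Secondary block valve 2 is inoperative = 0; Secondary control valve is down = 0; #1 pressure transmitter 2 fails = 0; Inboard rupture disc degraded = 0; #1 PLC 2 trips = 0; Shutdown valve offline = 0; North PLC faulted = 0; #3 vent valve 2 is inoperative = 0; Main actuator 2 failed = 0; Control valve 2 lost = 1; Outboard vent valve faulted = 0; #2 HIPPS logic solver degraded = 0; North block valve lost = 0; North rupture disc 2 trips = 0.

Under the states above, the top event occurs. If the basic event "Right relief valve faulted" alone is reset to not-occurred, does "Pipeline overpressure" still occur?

Yes

Counterfactual: set "Right relief valve faulted" to not occurred.
Block path inoperative [AND]: Main pressure transmitter faulted=not, North PLC faulted=not → not all inputs occur → does not occur.
Relief train lost [OR]: North block valve lost=not, Secondary control valve is down=not, Block path inoperative=not, Actuator lost=not → no input occurs → does not occur.
Shutdown chain down [AND]: Outboard vent valve faulted=not, Right relief valve faulted=not → not all inputs occur → does not occur.
Vent line lost [OR]: Inboard rupture disc degraded=not, Shutdown chain down=not, #2 HIPPS logic solver degraded=not → no input occurs → does not occur.
HIPPS stage inoperative [OR]: Secondary block valve 2 is inoperative=not, Control valve 2 lost=occurs, #1 pressure transmitter 2 fails=not → at least one input occurs → occurs.
Control loop lost [OR]: HIPPS stage inoperative=occurs, #1 PLC 2 trips=not → at least one input occurs → occurs.
Block path 2 down [OR]: Shutdown valve offline=not, Control loop lost=occurs, Main actuator 2 failed=not, North rupture disc 2 trips=not → at least one input occurs → occurs.
Pipeline overpressure [OR]: Relief train lost=not, Vent line lost=not, Block path 2 down=occurs, #3 vent valve 2 is inoperative=not → at least one input occurs → occurs.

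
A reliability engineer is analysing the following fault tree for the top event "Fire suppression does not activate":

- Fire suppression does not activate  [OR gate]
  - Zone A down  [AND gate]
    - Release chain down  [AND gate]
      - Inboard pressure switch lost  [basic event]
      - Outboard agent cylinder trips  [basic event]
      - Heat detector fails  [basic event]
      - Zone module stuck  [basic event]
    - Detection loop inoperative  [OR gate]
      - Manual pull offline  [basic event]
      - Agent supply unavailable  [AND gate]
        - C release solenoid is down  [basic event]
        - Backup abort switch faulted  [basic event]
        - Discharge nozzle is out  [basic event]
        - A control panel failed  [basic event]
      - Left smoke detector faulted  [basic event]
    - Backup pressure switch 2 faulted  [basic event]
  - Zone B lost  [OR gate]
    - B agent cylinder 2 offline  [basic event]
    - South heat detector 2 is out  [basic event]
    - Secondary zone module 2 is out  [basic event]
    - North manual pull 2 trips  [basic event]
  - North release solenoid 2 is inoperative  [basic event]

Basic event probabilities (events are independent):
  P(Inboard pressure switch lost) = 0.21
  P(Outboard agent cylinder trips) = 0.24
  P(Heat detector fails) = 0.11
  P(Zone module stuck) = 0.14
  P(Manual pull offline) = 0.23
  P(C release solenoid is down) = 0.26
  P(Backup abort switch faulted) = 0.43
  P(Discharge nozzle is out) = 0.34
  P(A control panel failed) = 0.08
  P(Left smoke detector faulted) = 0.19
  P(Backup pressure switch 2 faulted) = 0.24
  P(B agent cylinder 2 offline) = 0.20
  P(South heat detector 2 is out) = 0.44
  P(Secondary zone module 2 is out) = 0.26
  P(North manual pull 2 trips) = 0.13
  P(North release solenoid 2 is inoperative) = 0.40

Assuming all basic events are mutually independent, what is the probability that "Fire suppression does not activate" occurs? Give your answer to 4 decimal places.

P(Release chain down) [AND] = 0.21 × 0.24 × 0.11 × 0.14 = 0.000776
P(Agent supply unavailable) [AND] = 0.26 × 0.43 × 0.34 × 0.08 = 0.003041
P(Detection loop inoperative) [OR] = 1 − (1−0.23) × (1−0.003041) × (1−0.19) = 0.378197
P(Zone A down) [AND] = 0.000776 × 0.378197 × 0.24 = 0.000070
P(Zone B lost) [OR] = 1 − (1−0.20) × (1−0.44) × (1−0.26) × (1−0.13) = 0.711578
P(Fire suppression does not activate) [OR] = 1 − (1−0.000070) × (1−0.711578) × (1−0.40) = 0.826959
Rounded to 4 decimal places: P(Fire suppression does not activate) ≈ 0.8270.

0.8270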